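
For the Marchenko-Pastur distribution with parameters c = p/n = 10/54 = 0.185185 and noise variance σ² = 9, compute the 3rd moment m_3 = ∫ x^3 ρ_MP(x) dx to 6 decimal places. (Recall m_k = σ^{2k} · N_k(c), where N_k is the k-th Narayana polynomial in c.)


E[X³] = σ⁶ (1 + 3c + c²) (third MP moment). With σ² = 9 (so σ⁶ = 729) and c = 10/54 = 0.185185: E[X³] = 729 · (1 + 3·0.185185 + (0.185185)²) = 729 · 1.589849.

So E[X^3] = 1159.000000.


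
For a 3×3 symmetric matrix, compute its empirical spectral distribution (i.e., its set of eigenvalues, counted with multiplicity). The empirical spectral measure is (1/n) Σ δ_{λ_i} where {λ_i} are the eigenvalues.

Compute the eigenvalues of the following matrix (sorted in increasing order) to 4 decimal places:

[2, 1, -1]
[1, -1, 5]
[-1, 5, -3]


Since M is real symmetric, all three eigenvalues are real; they are the roots of det(λI − M) = λ³ − (tr M) λ² + s λ − det M, where s is the sum of the principal 2×2 minors.
tr M = 2 + (-1) + (-3) = -2.
s = (2·(-1) − 1²) + (2·(-3) − (-1)²) + ((-1)·(-3) − 5²) = -3 + (-7) + (-22) = -32.
det M (expand along row 1) = 2·(-22) − 1·2 + (-1)·4 = -50.
Characteristic polynomial: λ³ + 2λ² − 32λ + 50 = 0.
Substitute λ = y + (tr M)/3 = y − 0.666667 to remove the quadratic term: y³ + p·y + q = 0 with p = s − (tr M)²/3 = -33.333333 and q = −2(tr M)³/27 + (tr M)·s/3 − det M = 71.925926.
Three real roots ⇒ use the trigonometric (Viète) form: r = 2√(−p/3) = 6.666667, φ = arccos(3q/(p·r)) = arccos(-0.971000) = 2.900175 rad.
y_k = r·cos(φ/3 − 2πk/3) for k = 0, 1, 2 gives y = 3.786653, 2.858439, -6.645092.
λ_k = y_k − 0.666667 gives λ = 3.1200, 2.1918, -7.3118 (check: the sum is -2.0000 = tr M).

Eigenvalues sorted in increasing order: [-7.3118, 2.1918, 3.1200].


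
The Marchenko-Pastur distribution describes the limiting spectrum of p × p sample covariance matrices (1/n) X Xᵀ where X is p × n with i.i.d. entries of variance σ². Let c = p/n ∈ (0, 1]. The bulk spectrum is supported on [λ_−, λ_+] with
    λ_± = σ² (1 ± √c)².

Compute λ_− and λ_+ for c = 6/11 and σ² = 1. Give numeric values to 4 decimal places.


c = 6/11 = 0.545455; √c = 0.738549.
λ_− = σ² (1 − √c)² = 1 · (1 − 0.738549)² = 1 · (0.261451)² = 0.068357.
λ_+ = σ² (1 + √c)² = 1 · (1 + 0.738549)² = 1 · (1.738549)² = 3.022552.

Rounded to 4 decimal places: λ_− ≈ 0.0684, λ_+ ≈ 3.0226.


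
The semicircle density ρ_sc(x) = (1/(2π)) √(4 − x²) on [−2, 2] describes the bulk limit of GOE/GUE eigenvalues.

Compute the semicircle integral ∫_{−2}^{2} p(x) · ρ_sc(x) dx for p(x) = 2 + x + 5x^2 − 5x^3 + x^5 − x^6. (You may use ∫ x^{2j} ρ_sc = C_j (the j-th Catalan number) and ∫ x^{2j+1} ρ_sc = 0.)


Write p(x) = Σ a_i x^i, split into monomials and integrate each against ρ_sc separately.
Using ∫ x^{2j} ρ_sc = C_j = (1/(j+1)) C(2j, j) (Catalan numbers) and ∫ x^{2j+1} ρ_sc = 0 (odd monomials vanish by symmetry):
  i = 0 (even): a_0 · C_{0} = 2 · 1 = 2
  i = 1 (odd): ∫ x^1 ρ_sc = 0 (vanishes)
  i = 2 (even): a_2 · C_{1} = 5 · 1 = 5
  i = 3 (odd): ∫ x^3 ρ_sc = 0 (vanishes)
  i = 5 (odd): ∫ x^5 ρ_sc = 0 (vanishes)
  i = 6 (even): a_6 · C_{3} = -1 · 5 = -5

Summing the contributions: ∫_{−2}^{2} p(x) ρ_sc(x) dx = 2 + 5 + (-5) = 2.


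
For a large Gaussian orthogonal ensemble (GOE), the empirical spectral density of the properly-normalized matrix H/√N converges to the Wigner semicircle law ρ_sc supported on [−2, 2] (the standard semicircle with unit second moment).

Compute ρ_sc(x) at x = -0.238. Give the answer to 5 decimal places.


ρ_sc(x) = (1/(2π)) √(4 − x²). With x = -0.238:
  4 − x² = 4 − (-0.238)² = 4 − 0.056644 = 3.943356.
  √(4 − x²) = 1.985789.
  1/(2π) = 0.159155.
  ρ_sc(-0.238) = 0.159155 · 1.985789 = 0.316048.

Rounded to 5 decimal places: ρ_sc(-0.238) ≈ 0.31605.


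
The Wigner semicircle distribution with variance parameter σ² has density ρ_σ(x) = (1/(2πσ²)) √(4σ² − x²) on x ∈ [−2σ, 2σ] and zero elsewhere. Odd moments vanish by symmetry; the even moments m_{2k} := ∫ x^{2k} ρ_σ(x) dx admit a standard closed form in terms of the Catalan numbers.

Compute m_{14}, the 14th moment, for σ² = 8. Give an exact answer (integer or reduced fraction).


By the scaled semicircle moment identity, m_{2k} = σ^{2k} · C_k with k = 7.
C_7 = (1/(k+1)) · C(2k, k) = (1/8) · C(14, 7) = (1/8) · 3432 = 429.
σ^{2k} = (σ²)^k = (8)^7 = 2097152.

Therefore m_{14} = σ^{14} · C_7 = 2097152 · 429 = 899678208.


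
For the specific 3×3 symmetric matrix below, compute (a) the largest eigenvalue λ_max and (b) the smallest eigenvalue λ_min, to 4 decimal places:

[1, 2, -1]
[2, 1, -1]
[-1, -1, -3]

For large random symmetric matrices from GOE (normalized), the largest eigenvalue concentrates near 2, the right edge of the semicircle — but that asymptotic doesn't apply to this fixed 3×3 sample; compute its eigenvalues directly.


Since M is real symmetric, all three eigenvalues are real; they are the roots of det(λI − M) = λ³ − (tr M) λ² + s λ − det M, where s is the sum of the principal 2×2 minors.
tr M = 1 + 1 + (-3) = -1.
s = (1·1 − 2²) + (1·(-3) − (-1)²) + (1·(-3) − (-1)²) = -3 + (-4) + (-4) = -11.
det M (expand along row 1) = 1·(-4) − 2·(-7) + (-1)·(-1) = 11.
Characteristic polynomial: λ³ + λ² − 11λ − 11 = 0.
Substitute λ = y + (tr M)/3 = y − 0.333333 to remove the quadratic term: y³ + p·y + q = 0 with p = s − (tr M)²/3 = -11.333333 and q = −2(tr M)³/27 + (tr M)·s/3 − det M = -7.259259.
Three real roots ⇒ use the trigonometric (Viète) form: r = 2√(−p/3) = 3.887301, φ = arccos(3q/(p·r)) = arccos(0.494319) = 1.053745 rad.
y_k = r·cos(φ/3 − 2πk/3) for k = 0, 1, 2 gives y = 3.649958, -0.666667, -2.983291.
λ_k = y_k − 0.333333 gives λ = 3.3166, -1.0000, -3.3166 (check: the sum is -1.0000 = tr M).

Hence λ_max = 3.3166 and λ_min = -3.3166.


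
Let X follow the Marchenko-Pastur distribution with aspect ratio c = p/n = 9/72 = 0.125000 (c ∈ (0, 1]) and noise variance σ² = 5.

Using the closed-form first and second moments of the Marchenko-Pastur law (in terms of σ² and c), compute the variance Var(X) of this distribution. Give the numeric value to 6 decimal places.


Recall the MP moments m_1 = E[X] = σ² and m_2 = E[X²] = σ⁴ (1 + c).
m_1 = E[X] = σ² = 5, so m_1² = 25.
m_2 = E[X²] = σ⁴ (1 + c) = 25 · (1 + 0.125000) = 25 · 1.125000 = 28.125000.
(Note m_2 − m_1² simplifies to c · σ⁴ = 0.125000 · 25.)

Var(X) = m_2 − m_1² = 28.125000 − 25 = 3.125000.


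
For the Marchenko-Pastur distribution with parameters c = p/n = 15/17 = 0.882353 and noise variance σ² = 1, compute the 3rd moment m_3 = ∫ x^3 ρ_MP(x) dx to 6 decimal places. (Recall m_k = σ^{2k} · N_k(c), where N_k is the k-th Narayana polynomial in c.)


E[X³] = σ⁶ (1 + 3c + c²) (third MP moment). With σ² = 1 (so σ⁶ = 1) and c = 15/17 = 0.882353: E[X³] = 1 · (1 + 3·0.882353 + (0.882353)²) = 1 · 4.425606.

So E[X^3] = 4.425606.


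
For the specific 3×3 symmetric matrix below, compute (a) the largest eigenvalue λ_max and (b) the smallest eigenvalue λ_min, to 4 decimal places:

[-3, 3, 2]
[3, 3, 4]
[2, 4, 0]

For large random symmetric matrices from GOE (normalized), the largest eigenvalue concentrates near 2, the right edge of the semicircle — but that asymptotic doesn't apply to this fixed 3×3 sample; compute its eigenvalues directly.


Since M is real symmetric, all three eigenvalues are real; they are the roots of det(λI − M) = λ³ − (tr M) λ² + s λ − det M, where s is the sum of the principal 2×2 minors.
tr M = -3 + 3 + 0 = 0.
s = ((-3)·3 − 3²) + ((-3)·0 − 2²) + (3·0 − 4²) = -18 + (-4) + (-16) = -38.
det M (expand along row 1) = (-3)·(-16) − 3·(-8) + 2·6 = 84.
Characteristic polynomial: λ³ − 38λ − 84 = 0.
Substitute λ = y + (tr M)/3 = y + 0.000000 to remove the quadratic term: y³ + p·y + q = 0 with p = s − (tr M)²/3 = -38.000000 and q = −2(tr M)³/27 + (tr M)·s/3 − det M = -84.000000.
Three real roots ⇒ use the trigonometric (Viète) form: r = 2√(−p/3) = 7.118052, φ = arccos(3q/(p·r)) = arccos(0.931656) = 0.371851 rad.
y_k = r·cos(φ/3 − 2πk/3) for k = 0, 1, 2 gives y = 7.063442, -2.769595, -4.293847.
λ_k = y_k + 0.000000 gives λ = 7.0634, -2.7696, -4.2938 (check: the sum is 0.0000 = tr M).

Hence λ_max = 7.0634 and λ_min = -4.2938.


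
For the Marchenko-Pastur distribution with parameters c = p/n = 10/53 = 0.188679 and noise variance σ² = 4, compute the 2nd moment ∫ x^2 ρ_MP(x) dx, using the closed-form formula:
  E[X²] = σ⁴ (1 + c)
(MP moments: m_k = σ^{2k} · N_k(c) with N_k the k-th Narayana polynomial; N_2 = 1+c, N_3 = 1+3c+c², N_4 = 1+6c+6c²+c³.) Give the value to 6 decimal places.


E[X²] = σ⁴ (1 + c) (second MP moment). With σ² = 4 (so σ⁴ = 16) and c = 10/53 = 0.188679: E[X²] = 16 · (1 + 0.188679) = 16 · 1.188679.

So E[X^2] = 19.018868.


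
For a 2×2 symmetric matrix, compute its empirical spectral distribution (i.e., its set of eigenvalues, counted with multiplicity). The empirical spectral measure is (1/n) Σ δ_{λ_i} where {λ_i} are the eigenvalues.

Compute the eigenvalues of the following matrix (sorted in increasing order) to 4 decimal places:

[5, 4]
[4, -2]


Since M is real symmetric, both eigenvalues are real; they are the roots of det(λI − M) = λ² − (tr M) λ + det M.
tr M = 5 + (-2) = 3.
det M = 5·(-2) − 4² = -10 − 16 = -26.
Characteristic polynomial: λ² − 3λ − 26 = 0.
Discriminant Δ = (tr M)² − 4·det M = 9 − (-104) = 113; √Δ = 10.630146.
λ = (tr M ± √Δ)/2 = (3 ± 10.630146)/2, giving (tr M − √Δ)/2 = -3.8151 and (tr M + √Δ)/2 = 6.8151.

Eigenvalues sorted in increasing order: [-3.8151, 6.8151].


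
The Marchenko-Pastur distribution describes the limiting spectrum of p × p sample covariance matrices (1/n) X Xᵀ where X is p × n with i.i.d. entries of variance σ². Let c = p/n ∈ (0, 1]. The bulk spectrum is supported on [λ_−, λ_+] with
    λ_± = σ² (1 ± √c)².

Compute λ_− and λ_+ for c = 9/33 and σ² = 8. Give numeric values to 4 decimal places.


c = 9/33 = 0.272727; √c = 0.522233.
λ_− = σ² (1 − √c)² = 8 · (1 − 0.522233)² = 8 · (0.477767)² = 1.826091.
λ_+ = σ² (1 + √c)² = 8 · (1 + 0.522233)² = 8 · (1.522233)² = 18.537546.

Rounded to 4 decimal places: λ_− ≈ 1.8261, λ_+ ≈ 18.5375.


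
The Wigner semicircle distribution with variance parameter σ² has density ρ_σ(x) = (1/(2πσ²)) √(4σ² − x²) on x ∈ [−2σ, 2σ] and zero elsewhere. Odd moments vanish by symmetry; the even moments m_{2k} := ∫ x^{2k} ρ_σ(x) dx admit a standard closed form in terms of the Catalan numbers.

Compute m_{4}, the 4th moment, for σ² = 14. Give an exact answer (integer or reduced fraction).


By the scaled semicircle moment identity, m_{2k} = σ^{2k} · C_k with k = 2.
C_2 = (1/(k+1)) · C(2k, k) = (1/3) · C(4, 2) = (1/3) · 6 = 2.
σ^{2k} = (σ²)^k = (14)^2 = 196.

Therefore m_{4} = σ^{4} · C_2 = 196 · 2 = 392.


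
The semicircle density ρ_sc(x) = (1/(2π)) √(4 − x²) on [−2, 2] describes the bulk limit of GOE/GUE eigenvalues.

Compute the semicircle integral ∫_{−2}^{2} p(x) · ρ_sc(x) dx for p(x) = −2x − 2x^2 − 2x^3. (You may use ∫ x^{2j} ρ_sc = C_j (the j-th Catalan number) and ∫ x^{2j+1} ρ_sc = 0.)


Write p(x) = Σ a_i x^i, split into monomials and integrate each against ρ_sc separately.
Using ∫ x^{2j} ρ_sc = C_j = (1/(j+1)) C(2j, j) (Catalan numbers) and ∫ x^{2j+1} ρ_sc = 0 (odd monomials vanish by symmetry):
  i = 1 (odd): ∫ x^1 ρ_sc = 0 (vanishes)
  i = 2 (even): a_2 · C_{1} = -2 · 1 = -2
  i = 3 (odd): ∫ x^3 ρ_sc = 0 (vanishes)

Summing the contributions: ∫_{−2}^{2} p(x) ρ_sc(x) dx = -2.


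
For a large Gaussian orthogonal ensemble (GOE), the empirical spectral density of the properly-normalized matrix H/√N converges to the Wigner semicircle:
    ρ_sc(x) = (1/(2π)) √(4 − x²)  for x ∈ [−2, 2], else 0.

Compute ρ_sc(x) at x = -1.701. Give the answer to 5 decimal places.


ρ_sc(x) = (1/(2π)) √(4 − x²). With x = -1.701:
  4 − x² = 4 − (-1.701)² = 4 − 2.893401 = 1.106599.
  √(4 − x²) = 1.051950.
  1/(2π) = 0.159155.
  ρ_sc(-1.701) = 0.159155 · 1.051950 = 0.167423.

Rounded to 5 decimal places: ρ_sc(-1.701) ≈ 0.16742.


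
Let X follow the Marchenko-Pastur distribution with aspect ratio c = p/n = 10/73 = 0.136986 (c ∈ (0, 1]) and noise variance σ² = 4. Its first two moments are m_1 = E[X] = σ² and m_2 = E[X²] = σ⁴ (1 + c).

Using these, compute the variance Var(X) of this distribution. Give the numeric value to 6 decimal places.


m_1 = E[X] = σ² = 4, so m_1² = 16.
m_2 = E[X²] = σ⁴ (1 + c) = 16 · (1 + 0.136986) = 16 · 1.136986 = 18.191781.
(Note m_2 − m_1² simplifies to c · σ⁴ = 0.136986 · 16.)

Var(X) = m_2 − m_1² = 18.191781 − 16 = 2.191781.


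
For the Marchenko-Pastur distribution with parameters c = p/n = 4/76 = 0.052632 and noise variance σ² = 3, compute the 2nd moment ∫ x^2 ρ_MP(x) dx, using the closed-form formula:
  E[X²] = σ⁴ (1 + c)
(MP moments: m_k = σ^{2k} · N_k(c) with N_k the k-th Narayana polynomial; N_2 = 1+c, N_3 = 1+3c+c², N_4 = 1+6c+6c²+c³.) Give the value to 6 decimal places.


E[X²] = σ⁴ (1 + c) (second MP moment). With σ² = 3 (so σ⁴ = 9) and c = 4/76 = 0.052632: E[X²] = 9 · (1 + 0.052632) = 9 · 1.052632.

So E[X^2] = 9.473684.


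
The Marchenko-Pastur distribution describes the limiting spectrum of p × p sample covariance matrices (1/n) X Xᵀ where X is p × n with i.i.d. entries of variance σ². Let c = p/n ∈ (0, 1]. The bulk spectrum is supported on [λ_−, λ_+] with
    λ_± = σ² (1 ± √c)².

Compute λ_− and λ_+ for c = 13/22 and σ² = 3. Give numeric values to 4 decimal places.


c = 13/22 = 0.590909; √c = 0.768706.
λ_− = σ² (1 − √c)² = 3 · (1 − 0.768706)² = 3 · (0.231294)² = 0.160491.
λ_+ = σ² (1 + √c)² = 3 · (1 + 0.768706)² = 3 · (1.768706)² = 9.384964.

Rounded to 4 decimal places: λ_− ≈ 0.1605, λ_+ ≈ 9.3850.


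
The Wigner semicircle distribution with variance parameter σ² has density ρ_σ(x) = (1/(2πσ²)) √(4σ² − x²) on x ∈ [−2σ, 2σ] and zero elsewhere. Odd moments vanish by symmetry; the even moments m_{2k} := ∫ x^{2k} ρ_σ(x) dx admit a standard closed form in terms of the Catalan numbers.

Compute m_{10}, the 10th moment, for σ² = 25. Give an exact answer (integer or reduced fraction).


By the scaled semicircle moment identity, m_{2k} = σ^{2k} · C_k with k = 5.
C_5 = (1/(k+1)) · C(2k, k) = (1/6) · C(10, 5) = (1/6) · 252 = 42.
σ^{2k} = (σ²)^k = (25)^5 = 9765625.

Therefore m_{10} = σ^{10} · C_5 = 9765625 · 42 = 410156250.


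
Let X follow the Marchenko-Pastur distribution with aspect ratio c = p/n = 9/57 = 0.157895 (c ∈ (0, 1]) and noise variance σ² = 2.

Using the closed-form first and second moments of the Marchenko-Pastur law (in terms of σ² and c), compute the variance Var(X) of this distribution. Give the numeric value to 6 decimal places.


Recall the MP moments m_1 = E[X] = σ² and m_2 = E[X²] = σ⁴ (1 + c).
m_1 = E[X] = σ² = 2, so m_1² = 4.
m_2 = E[X²] = σ⁴ (1 + c) = 4 · (1 + 0.157895) = 4 · 1.157895 = 4.631579.
(Note m_2 − m_1² simplifies to c · σ⁴ = 0.157895 · 4.)

Var(X) = m_2 − m_1² = 4.631579 − 4 = 0.631579.


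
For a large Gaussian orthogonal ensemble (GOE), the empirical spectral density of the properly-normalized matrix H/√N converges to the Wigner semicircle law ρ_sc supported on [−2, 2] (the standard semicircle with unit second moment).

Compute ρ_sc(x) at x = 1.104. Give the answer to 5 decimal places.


ρ_sc(x) = (1/(2π)) √(4 − x²). With x = 1.104:
  4 − x² = 4 − (1.104)² = 4 − 1.218816 = 2.781184.
  √(4 − x²) = 1.667688.
  1/(2π) = 0.159155.
  ρ_sc(1.104) = 0.159155 · 1.667688 = 0.265421.

Rounded to 5 decimal places: ρ_sc(1.104) ≈ 0.26542.


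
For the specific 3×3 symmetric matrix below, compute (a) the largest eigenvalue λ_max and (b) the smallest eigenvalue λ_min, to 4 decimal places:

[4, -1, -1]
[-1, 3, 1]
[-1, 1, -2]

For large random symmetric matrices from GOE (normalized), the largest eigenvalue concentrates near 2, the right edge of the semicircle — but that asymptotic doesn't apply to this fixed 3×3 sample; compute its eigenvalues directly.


Since M is real symmetric, all three eigenvalues are real; they are the roots of det(λI − M) = λ³ − (tr M) λ² + s λ − det M, where s is the sum of the principal 2×2 minors.
tr M = 4 + 3 + (-2) = 5.
s = (4·3 − (-1)²) + (4·(-2) − (-1)²) + (3·(-2) − 1²) = 11 + (-9) + (-7) = -5.
det M (expand along row 1) = 4·(-7) − (-1)·3 + (-1)·2 = -27.
Characteristic polynomial: λ³ − 5λ² − 5λ + 27 = 0.
Substitute λ = y + (tr M)/3 = y + 1.666667 to remove the quadratic term: y³ + p·y + q = 0 with p = s − (tr M)²/3 = -13.333333 and q = −2(tr M)³/27 + (tr M)·s/3 − det M = 9.407407.
Three real roots ⇒ use the trigonometric (Viète) form: r = 2√(−p/3) = 4.216370, φ = arccos(3q/(p·r)) = arccos(-0.502012) = 2.096719 rad.
y_k = r·cos(φ/3 − 2πk/3) for k = 0, 1, 2 gives y = 3.227826, 0.735382, -3.963208.
λ_k = y_k + 1.666667 gives λ = 4.8945, 2.4020, -2.2965 (check: the sum is 5.0000 = tr M).

Hence λ_max = 4.8945 and λ_min = -2.2965.


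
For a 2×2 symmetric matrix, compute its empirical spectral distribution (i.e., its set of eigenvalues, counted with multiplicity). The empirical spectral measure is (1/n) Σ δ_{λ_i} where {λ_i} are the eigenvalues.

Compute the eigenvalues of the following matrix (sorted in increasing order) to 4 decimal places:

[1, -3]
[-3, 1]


Since M is real symmetric, both eigenvalues are real; they are the roots of det(λI − M) = λ² − (tr M) λ + det M.
tr M = 1 + 1 = 2.
det M = 1·1 − (-3)² = 1 − 9 = -8.
Characteristic polynomial: λ² − 2λ − 8 = 0.
Discriminant Δ = (tr M)² − 4·det M = 4 − (-32) = 36; √Δ = 6.000000.
λ = (tr M ± √Δ)/2 = (2 ± 6.000000)/2, giving (tr M − √Δ)/2 = -2.0000 and (tr M + √Δ)/2 = 4.0000.

Eigenvalues sorted in increasing order: [-2.0000, 4.0000].


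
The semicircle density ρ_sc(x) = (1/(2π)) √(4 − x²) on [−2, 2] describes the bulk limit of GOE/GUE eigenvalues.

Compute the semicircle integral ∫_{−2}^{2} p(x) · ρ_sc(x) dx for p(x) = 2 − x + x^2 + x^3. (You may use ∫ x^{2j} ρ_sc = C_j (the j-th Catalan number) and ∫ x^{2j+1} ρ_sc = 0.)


Write p(x) = Σ a_i x^i, split into monomials and integrate each against ρ_sc separately.
Using ∫ x^{2j} ρ_sc = C_j = (1/(j+1)) C(2j, j) (Catalan numbers) and ∫ x^{2j+1} ρ_sc = 0 (odd monomials vanish by symmetry):
  i = 0 (even): a_0 · C_{0} = 2 · 1 = 2
  i = 1 (odd): ∫ x^1 ρ_sc = 0 (vanishes)
  i = 2 (even): a_2 · C_{1} = 1 · 1 = 1
  i = 3 (odd): ∫ x^3 ρ_sc = 0 (vanishes)

Summing the contributions: ∫_{−2}^{2} p(x) ρ_sc(x) dx = 2 + 1 = 3.


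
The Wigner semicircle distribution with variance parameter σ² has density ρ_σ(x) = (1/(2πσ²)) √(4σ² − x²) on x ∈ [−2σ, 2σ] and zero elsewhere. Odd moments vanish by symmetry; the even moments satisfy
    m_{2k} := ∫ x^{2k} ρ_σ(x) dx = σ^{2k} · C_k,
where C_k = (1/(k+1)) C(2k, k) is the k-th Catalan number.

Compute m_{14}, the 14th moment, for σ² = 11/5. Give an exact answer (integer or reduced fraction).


By the scaled semicircle moment identity, m_{2k} = σ^{2k} · C_k with k = 7.
C_7 = (1/(k+1)) · C(2k, k) = (1/8) · C(14, 7) = (1/8) · 3432 = 429.
σ^{2k} = (σ²)^k = (11/5)^7 = 19487171/78125.

Therefore m_{14} = σ^{14} · C_7 = (19487171/78125) · 429 = 8359996359/78125.


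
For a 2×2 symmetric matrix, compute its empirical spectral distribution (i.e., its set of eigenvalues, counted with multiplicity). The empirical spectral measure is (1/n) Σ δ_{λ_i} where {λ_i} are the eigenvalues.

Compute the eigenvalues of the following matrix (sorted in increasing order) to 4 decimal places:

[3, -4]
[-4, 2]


Since M is real symmetric, both eigenvalues are real; they are the roots of det(λI − M) = λ² − (tr M) λ + det M.
tr M = 3 + 2 = 5.
det M = 3·2 − (-4)² = 6 − 16 = -10.
Characteristic polynomial: λ² − 5λ − 10 = 0.
Discriminant Δ = (tr M)² − 4·det M = 25 − (-40) = 65; √Δ = 8.062258.
λ = (tr M ± √Δ)/2 = (5 ± 8.062258)/2, giving (tr M − √Δ)/2 = -1.5311 and (tr M + √Δ)/2 = 6.5311.

Eigenvalues sorted in increasing order: [-1.5311, 6.5311].


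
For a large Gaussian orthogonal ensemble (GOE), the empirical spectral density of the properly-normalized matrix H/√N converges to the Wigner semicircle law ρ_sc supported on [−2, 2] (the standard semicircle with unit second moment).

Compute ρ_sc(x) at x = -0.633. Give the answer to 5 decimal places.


ρ_sc(x) = (1/(2π)) √(4 − x²). With x = -0.633:
  4 − x² = 4 − (-0.633)² = 4 − 0.400689 = 3.599311.
  √(4 − x²) = 1.897185.
  1/(2π) = 0.159155.
  ρ_sc(-0.633) = 0.159155 · 1.897185 = 0.301946.

Rounded to 5 decimal places: ρ_sc(-0.633) ≈ 0.30195.


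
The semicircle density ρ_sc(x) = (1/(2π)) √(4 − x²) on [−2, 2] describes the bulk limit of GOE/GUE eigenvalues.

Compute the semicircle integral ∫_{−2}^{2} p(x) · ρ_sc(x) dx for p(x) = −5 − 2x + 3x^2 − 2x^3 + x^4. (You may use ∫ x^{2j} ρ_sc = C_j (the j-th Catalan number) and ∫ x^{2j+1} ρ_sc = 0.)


Write p(x) = Σ a_i x^i, split into monomials and integrate each against ρ_sc separately.
Using ∫ x^{2j} ρ_sc = C_j = (1/(j+1)) C(2j, j) (Catalan numbers) and ∫ x^{2j+1} ρ_sc = 0 (odd monomials vanish by symmetry):
  i = 0 (even): a_0 · C_{0} = -5 · 1 = -5
  i = 1 (odd): ∫ x^1 ρ_sc = 0 (vanishes)
  i = 2 (even): a_2 · C_{1} = 3 · 1 = 3
  i = 3 (odd): ∫ x^3 ρ_sc = 0 (vanishes)
  i = 4 (even): a_4 · C_{2} = 1 · 2 = 2

Summing the contributions: ∫_{−2}^{2} p(x) ρ_sc(x) dx = (-5) + 3 + 2 = 0.


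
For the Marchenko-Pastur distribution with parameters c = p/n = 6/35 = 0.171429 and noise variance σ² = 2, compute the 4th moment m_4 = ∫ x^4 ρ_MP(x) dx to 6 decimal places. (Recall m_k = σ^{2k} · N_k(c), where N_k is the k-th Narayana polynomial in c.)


E[X⁴] = σ⁸ (1 + 6c + 6c² + c³) (fourth MP moment). With σ² = 2 (so σ⁸ = 16) and c = 6/35 = 0.171429: E[X⁴] = 16 · (1 + 6·0.171429 + 6·(0.171429)² + (0.171429)³) = 16 · 2.209936.

So E[X^4] = 35.358974.


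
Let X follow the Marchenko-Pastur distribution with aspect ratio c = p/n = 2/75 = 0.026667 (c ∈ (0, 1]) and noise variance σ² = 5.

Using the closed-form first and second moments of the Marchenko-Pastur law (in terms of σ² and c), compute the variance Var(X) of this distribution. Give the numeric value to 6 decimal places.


Recall the MP moments m_1 = E[X] = σ² and m_2 = E[X²] = σ⁴ (1 + c).
m_1 = E[X] = σ² = 5, so m_1² = 25.
m_2 = E[X²] = σ⁴ (1 + c) = 25 · (1 + 0.026667) = 25 · 1.026667 = 25.666667.
(Note m_2 − m_1² simplifies to c · σ⁴ = 0.026667 · 25.)

Var(X) = m_2 − m_1² = 25.666667 − 25 = 0.666667.


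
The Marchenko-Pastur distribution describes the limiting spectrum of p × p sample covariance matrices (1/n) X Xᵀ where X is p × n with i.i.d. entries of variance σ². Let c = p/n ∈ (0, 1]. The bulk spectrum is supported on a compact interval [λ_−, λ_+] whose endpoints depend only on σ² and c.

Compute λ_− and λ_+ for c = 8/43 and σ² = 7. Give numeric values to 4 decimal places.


c = 8/43 = 0.186047; √c = 0.431331.
λ_− = σ² (1 − √c)² = 7 · (1 − 0.431331)² = 7 · (0.568669)² = 2.263690.
λ_+ = σ² (1 + √c)² = 7 · (1 + 0.431331)² = 7 · (1.431331)² = 14.340961.

Rounded to 4 decimal places: λ_− ≈ 2.2637, λ_+ ≈ 14.3410.


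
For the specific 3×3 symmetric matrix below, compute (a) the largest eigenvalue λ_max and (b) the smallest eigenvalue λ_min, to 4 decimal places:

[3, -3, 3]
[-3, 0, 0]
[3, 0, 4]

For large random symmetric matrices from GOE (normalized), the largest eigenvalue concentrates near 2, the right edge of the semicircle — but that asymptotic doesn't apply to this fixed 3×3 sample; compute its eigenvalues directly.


Since M is real symmetric, all three eigenvalues are real; they are the roots of det(λI − M) = λ³ − (tr M) λ² + s λ − det M, where s is the sum of the principal 2×2 minors.
tr M = 3 + 0 + 4 = 7.
s = (3·0 − (-3)²) + (3·4 − 3²) + (0·4 − 0²) = -9 + 3 + 0 = -6.
det M (expand along row 1) = 3·0 − (-3)·(-12) + 3·0 = -36.
Characteristic polynomial: λ³ − 7λ² − 6λ + 36 = 0.
Substitute λ = y + (tr M)/3 = y + 2.333333 to remove the quadratic term: y³ + p·y + q = 0 with p = s − (tr M)²/3 = -22.333333 and q = −2(tr M)³/27 + (tr M)·s/3 − det M = -3.407407.
Three real roots ⇒ use the trigonometric (Viète) form: r = 2√(−p/3) = 5.456902, φ = arccos(3q/(p·r)) = arccos(0.083878) = 1.486820 rad.
y_k = r·cos(φ/3 − 2πk/3) for k = 0, 1, 2 gives y = 4.800329, -0.152730, -4.647599.
λ_k = y_k + 2.333333 gives λ = 7.1337, 2.1806, -2.3143 (check: the sum is 7.0000 = tr M).

Hence λ_max = 7.1337 and λ_min = -2.3143.


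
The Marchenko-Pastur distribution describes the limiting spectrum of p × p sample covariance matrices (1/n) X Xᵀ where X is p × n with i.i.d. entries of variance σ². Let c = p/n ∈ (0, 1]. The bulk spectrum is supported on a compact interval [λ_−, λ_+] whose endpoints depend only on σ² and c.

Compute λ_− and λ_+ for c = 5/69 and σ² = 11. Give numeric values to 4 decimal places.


c = 5/69 = 0.072464; √c = 0.269191.
λ_− = σ² (1 − √c)² = 11 · (1 − 0.269191)² = 11 · (0.730809)² = 5.874901.
λ_+ = σ² (1 + √c)² = 11 · (1 + 0.269191)² = 11 · (1.269191)² = 17.719302.

Rounded to 4 decimal places: λ_− ≈ 5.8749, λ_+ ≈ 17.7193.


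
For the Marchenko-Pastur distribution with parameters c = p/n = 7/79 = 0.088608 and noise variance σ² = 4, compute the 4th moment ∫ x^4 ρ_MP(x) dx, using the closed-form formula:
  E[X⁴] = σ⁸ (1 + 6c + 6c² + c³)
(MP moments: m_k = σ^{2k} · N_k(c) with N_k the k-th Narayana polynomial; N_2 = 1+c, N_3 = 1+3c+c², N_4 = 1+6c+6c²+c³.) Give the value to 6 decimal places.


E[X⁴] = σ⁸ (1 + 6c + 6c² + c³) (fourth MP moment). With σ² = 4 (so σ⁸ = 256) and c = 7/79 = 0.088608: E[X⁴] = 256 · (1 + 6·0.088608 + 6·(0.088608)² + (0.088608)³) = 256 · 1.579449.

So E[X^4] = 404.338967.


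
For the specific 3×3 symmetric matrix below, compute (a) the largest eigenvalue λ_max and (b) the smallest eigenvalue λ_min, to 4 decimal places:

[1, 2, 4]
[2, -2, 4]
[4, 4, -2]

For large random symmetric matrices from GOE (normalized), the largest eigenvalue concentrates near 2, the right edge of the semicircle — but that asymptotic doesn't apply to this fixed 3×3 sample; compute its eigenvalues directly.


Since M is real symmetric, all three eigenvalues are real; they are the roots of det(λI − M) = λ³ − (tr M) λ² + s λ − det M, where s is the sum of the principal 2×2 minors.
tr M = 1 + (-2) + (-2) = -3.
s = (1·(-2) − 2²) + (1·(-2) − 4²) + ((-2)·(-2) − 4²) = -6 + (-18) + (-12) = -36.
det M (expand along row 1) = 1·(-12) − 2·(-20) + 4·16 = 92.
Characteristic polynomial: λ³ + 3λ² − 36λ − 92 = 0.
Substitute λ = y + (tr M)/3 = y − 1.000000 to remove the quadratic term: y³ + p·y + q = 0 with p = s − (tr M)²/3 = -39.000000 and q = −2(tr M)³/27 + (tr M)·s/3 − det M = -54.000000.
Three real roots ⇒ use the trigonometric (Viète) form: r = 2√(−p/3) = 7.211103, φ = arccos(3q/(p·r)) = arccos(0.576035) = 0.956927 rad.
y_k = r·cos(φ/3 − 2πk/3) for k = 0, 1, 2 gives y = 6.847354, -1.465283, -5.382071.
λ_k = y_k − 1.000000 gives λ = 5.8474, -2.4653, -6.3821 (check: the sum is -3.0000 = tr M).

Hence λ_max = 5.8474 and λ_min = -6.3821.


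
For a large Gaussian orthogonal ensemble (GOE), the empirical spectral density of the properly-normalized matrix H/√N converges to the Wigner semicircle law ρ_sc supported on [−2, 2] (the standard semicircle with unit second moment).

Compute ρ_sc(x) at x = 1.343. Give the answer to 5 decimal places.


ρ_sc(x) = (1/(2π)) √(4 − x²). With x = 1.343:
  4 − x² = 4 − (1.343)² = 4 − 1.803649 = 2.196351.
  √(4 − x²) = 1.482009.
  1/(2π) = 0.159155.
  ρ_sc(1.343) = 0.159155 · 1.482009 = 0.235869.

Rounded to 5 decimal places: ρ_sc(1.343) ≈ 0.23587.


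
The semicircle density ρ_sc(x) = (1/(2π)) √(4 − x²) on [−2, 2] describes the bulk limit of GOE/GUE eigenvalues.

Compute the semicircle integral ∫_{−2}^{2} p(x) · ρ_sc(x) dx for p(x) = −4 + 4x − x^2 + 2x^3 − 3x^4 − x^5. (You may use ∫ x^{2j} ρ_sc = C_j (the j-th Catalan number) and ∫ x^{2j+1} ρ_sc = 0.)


Write p(x) = Σ a_i x^i, split into monomials and integrate each against ρ_sc separately.
Using ∫ x^{2j} ρ_sc = C_j = (1/(j+1)) C(2j, j) (Catalan numbers) and ∫ x^{2j+1} ρ_sc = 0 (odd monomials vanish by symmetry):
  i = 0 (even): a_0 · C_{0} = -4 · 1 = -4
  i = 1 (odd): ∫ x^1 ρ_sc = 0 (vanishes)
  i = 2 (even): a_2 · C_{1} = -1 · 1 = -1
  i = 3 (odd): ∫ x^3 ρ_sc = 0 (vanishes)
  i = 4 (even): a_4 · C_{2} = -3 · 2 = -6
  i = 5 (odd): ∫ x^5 ρ_sc = 0 (vanishes)

Summing the contributions: ∫_{−2}^{2} p(x) ρ_sc(x) dx = (-4) + (-1) + (-6) = -11.


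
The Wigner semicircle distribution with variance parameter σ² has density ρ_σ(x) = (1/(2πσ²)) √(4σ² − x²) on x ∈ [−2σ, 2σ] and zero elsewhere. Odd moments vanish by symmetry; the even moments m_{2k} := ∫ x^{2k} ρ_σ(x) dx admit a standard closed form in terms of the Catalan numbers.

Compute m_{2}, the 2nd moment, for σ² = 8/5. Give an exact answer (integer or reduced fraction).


By the scaled semicircle moment identity, m_{2k} = σ^{2k} · C_k with k = 1.
C_1 = (1/(k+1)) · C(2k, k) = (1/2) · C(2, 1) = (1/2) · 2 = 1.
σ^{2k} = (σ²)^k = (8/5)^1 = 8/5.

Therefore m_{2} = σ^{2} · C_1 = (8/5) · 1 = 8/5.


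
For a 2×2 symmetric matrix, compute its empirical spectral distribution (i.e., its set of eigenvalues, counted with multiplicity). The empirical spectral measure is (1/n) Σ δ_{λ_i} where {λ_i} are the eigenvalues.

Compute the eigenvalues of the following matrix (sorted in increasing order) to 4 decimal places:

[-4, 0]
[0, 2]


Since M is real symmetric, both eigenvalues are real; they are the roots of det(λI − M) = λ² − (tr M) λ + det M.
tr M = -4 + 2 = -2.
det M = (-4)·2 − 0² = -8 − 0 = -8.
Characteristic polynomial: λ² + 2λ − 8 = 0.
Discriminant Δ = (tr M)² − 4·det M = 4 − (-32) = 36; √Δ = 6.000000.
λ = (tr M ± √Δ)/2 = (-2 ± 6.000000)/2, giving (tr M − √Δ)/2 = -4.0000 and (tr M + √Δ)/2 = 2.0000.

Eigenvalues sorted in increasing order: [-4.0000, 2.0000].


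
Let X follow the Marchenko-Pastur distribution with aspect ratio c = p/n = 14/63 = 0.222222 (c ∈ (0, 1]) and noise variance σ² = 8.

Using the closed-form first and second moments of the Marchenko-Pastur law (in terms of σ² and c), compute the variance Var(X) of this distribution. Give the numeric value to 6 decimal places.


Recall the MP moments m_1 = E[X] = σ² and m_2 = E[X²] = σ⁴ (1 + c).
m_1 = E[X] = σ² = 8, so m_1² = 64.
m_2 = E[X²] = σ⁴ (1 + c) = 64 · (1 + 0.222222) = 64 · 1.222222 = 78.222222.
(Note m_2 − m_1² simplifies to c · σ⁴ = 0.222222 · 64.)

Var(X) = m_2 − m_1² = 78.222222 − 64 = 14.222222.


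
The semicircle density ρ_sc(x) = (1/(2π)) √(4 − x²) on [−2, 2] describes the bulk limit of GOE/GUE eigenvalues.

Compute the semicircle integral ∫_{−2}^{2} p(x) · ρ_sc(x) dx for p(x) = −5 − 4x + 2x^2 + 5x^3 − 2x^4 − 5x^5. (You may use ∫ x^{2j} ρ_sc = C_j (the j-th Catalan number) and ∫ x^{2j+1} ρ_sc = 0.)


Write p(x) = Σ a_i x^i, split into monomials and integrate each against ρ_sc separately.
Using ∫ x^{2j} ρ_sc = C_j = (1/(j+1)) C(2j, j) (Catalan numbers) and ∫ x^{2j+1} ρ_sc = 0 (odd monomials vanish by symmetry):
  i = 0 (even): a_0 · C_{0} = -5 · 1 = -5
  i = 1 (odd): ∫ x^1 ρ_sc = 0 (vanishes)
  i = 2 (even): a_2 · C_{1} = 2 · 1 = 2
  i = 3 (odd): ∫ x^3 ρ_sc = 0 (vanishes)
  i = 4 (even): a_4 · C_{2} = -2 · 2 = -4
  i = 5 (odd): ∫ x^5 ρ_sc = 0 (vanishes)

Summing the contributions: ∫_{−2}^{2} p(x) ρ_sc(x) dx = (-5) + 2 + (-4) = -7.


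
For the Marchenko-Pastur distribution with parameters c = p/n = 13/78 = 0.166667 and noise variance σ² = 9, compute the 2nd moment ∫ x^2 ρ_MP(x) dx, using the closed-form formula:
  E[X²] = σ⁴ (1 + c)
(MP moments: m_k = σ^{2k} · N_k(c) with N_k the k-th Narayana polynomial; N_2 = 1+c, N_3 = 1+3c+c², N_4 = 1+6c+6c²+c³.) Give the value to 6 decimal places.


E[X²] = σ⁴ (1 + c) (second MP moment). With σ² = 9 (so σ⁴ = 81) and c = 13/78 = 0.166667: E[X²] = 81 · (1 + 0.166667) = 81 · 1.166667.

So E[X^2] = 94.500000.


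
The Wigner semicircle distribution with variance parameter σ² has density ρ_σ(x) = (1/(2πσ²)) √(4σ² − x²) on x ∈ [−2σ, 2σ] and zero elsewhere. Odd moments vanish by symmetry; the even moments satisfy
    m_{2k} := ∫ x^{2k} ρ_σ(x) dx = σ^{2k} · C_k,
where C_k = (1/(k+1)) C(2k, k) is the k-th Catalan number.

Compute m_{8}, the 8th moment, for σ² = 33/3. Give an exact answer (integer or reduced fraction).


By the scaled semicircle moment identity, m_{2k} = σ^{2k} · C_k with k = 4.
C_4 = (1/(k+1)) · C(2k, k) = (1/5) · C(8, 4) = (1/5) · 70 = 14.
σ^{2k} = (σ²)^k = (33/3)^4 = 14641.

Therefore m_{8} = σ^{8} · C_4 = 14641 · 14 = 204974.


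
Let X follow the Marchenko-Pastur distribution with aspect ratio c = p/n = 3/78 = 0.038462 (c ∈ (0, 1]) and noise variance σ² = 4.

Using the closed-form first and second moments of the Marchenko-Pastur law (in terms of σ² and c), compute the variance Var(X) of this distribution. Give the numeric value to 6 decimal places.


Recall the MP moments m_1 = E[X] = σ² and m_2 = E[X²] = σ⁴ (1 + c).
m_1 = E[X] = σ² = 4, so m_1² = 16.
m_2 = E[X²] = σ⁴ (1 + c) = 16 · (1 + 0.038462) = 16 · 1.038462 = 16.615385.
(Note m_2 − m_1² simplifies to c · σ⁴ = 0.038462 · 16.)

Var(X) = m_2 − m_1² = 16.615385 − 16 = 0.615385.


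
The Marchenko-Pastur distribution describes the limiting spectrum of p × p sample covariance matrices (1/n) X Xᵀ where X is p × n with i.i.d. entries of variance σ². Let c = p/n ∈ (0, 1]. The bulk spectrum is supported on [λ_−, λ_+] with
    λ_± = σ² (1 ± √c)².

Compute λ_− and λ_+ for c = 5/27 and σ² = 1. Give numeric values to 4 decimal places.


c = 5/27 = 0.185185; √c = 0.430331.
λ_− = σ² (1 − √c)² = 1 · (1 − 0.430331)² = 1 · (0.569669)² = 0.324522.
λ_+ = σ² (1 + √c)² = 1 · (1 + 0.430331)² = 1 · (1.430331)² = 2.045848.

Rounded to 4 decimal places: λ_− ≈ 0.3245, λ_+ ≈ 2.0458.


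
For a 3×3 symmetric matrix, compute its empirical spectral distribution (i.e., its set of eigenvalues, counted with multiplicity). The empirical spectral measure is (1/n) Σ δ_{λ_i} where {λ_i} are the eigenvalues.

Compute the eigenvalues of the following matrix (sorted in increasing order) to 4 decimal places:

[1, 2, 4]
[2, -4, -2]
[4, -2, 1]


Since M is real symmetric, all three eigenvalues are real; they are the roots of det(λI − M) = λ³ − (tr M) λ² + s λ − det M, where s is the sum of the principal 2×2 minors.
tr M = 1 + (-4) + 1 = -2.
s = (1·(-4) − 2²) + (1·1 − 4²) + ((-4)·1 − (-2)²) = -8 + (-15) + (-8) = -31.
det M (expand along row 1) = 1·(-8) − 2·10 + 4·12 = 20.
Characteristic polynomial: λ³ + 2λ² − 31λ − 20 = 0.
Substitute λ = y + (tr M)/3 = y − 0.666667 to remove the quadratic term: y³ + p·y + q = 0 with p = s − (tr M)²/3 = -32.333333 and q = −2(tr M)³/27 + (tr M)·s/3 − det M = 1.259259.
Three real roots ⇒ use the trigonometric (Viète) form: r = 2√(−p/3) = 6.565905, φ = arccos(3q/(p·r)) = arccos(-0.017795) = 1.588592 rad.
y_k = r·cos(φ/3 − 2πk/3) for k = 0, 1, 2 gives y = 5.666667, 0.038948, -5.705615.
λ_k = y_k − 0.666667 gives λ = 5.0000, -0.6277, -6.3723 (check: the sum is -2.0000 = tr M).

Eigenvalues sorted in increasing order: [-6.3723, -0.6277, 5.0000].


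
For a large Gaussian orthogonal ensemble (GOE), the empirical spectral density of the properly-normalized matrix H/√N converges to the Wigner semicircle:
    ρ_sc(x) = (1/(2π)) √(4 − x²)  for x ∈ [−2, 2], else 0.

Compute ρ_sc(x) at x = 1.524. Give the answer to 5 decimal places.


ρ_sc(x) = (1/(2π)) √(4 − x²). With x = 1.524:
  4 − x² = 4 − (1.524)² = 4 − 2.322576 = 1.677424.
  √(4 − x²) = 1.295154.
  1/(2π) = 0.159155.
  ρ_sc(1.524) = 0.159155 · 1.295154 = 0.206130.

Rounded to 5 decimal places: ρ_sc(1.524) ≈ 0.20613.


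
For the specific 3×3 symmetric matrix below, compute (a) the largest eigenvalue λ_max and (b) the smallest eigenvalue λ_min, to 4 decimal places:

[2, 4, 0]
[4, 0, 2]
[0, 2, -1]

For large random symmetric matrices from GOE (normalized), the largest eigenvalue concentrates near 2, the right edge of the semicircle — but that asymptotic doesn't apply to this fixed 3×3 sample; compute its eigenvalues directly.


Since M is real symmetric, all three eigenvalues are real; they are the roots of det(λI − M) = λ³ − (tr M) λ² + s λ − det M, where s is the sum of the principal 2×2 minors.
tr M = 2 + 0 + (-1) = 1.
s = (2·0 − 4²) + (2·(-1) − 0²) + (0·(-1) − 2²) = -16 + (-2) + (-4) = -22.
det M (expand along row 1) = 2·(-4) − 4·(-4) + 0·8 = 8.
Characteristic polynomial: λ³ − λ² − 22λ − 8 = 0.
Substitute λ = y + (tr M)/3 = y + 0.333333 to remove the quadratic term: y³ + p·y + q = 0 with p = s − (tr M)²/3 = -22.333333 and q = −2(tr M)³/27 + (tr M)·s/3 − det M = -15.407407.
Three real roots ⇒ use the trigonometric (Viète) form: r = 2√(−p/3) = 5.456902, φ = arccos(3q/(p·r)) = arccos(0.379272) = 1.181787 rad.
y_k = r·cos(φ/3 − 2πk/3) for k = 0, 1, 2 gives y = 5.038948, -0.705615, -4.333333.
λ_k = y_k + 0.333333 gives λ = 5.3723, -0.3723, -4.0000 (check: the sum is 1.0000 = tr M).

Hence λ_max = 5.3723 and λ_min = -4.0000.


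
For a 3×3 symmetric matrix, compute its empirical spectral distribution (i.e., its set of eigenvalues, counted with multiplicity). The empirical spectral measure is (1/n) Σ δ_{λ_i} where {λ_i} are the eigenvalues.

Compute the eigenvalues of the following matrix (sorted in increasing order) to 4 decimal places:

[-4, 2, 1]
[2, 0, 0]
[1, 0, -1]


Since M is real symmetric, all three eigenvalues are real; they are the roots of det(λI − M) = λ³ − (tr M) λ² + s λ − det M, where s is the sum of the principal 2×2 minors.
tr M = -4 + 0 + (-1) = -5.
s = ((-4)·0 − 2²) + ((-4)·(-1) − 1²) + (0·(-1) − 0²) = -4 + 3 + 0 = -1.
det M (expand along row 1) = (-4)·0 − 2·(-2) + 1·0 = 4.
Characteristic polynomial: λ³ + 5λ² − λ − 4 = 0.
Substitute λ = y + (tr M)/3 = y − 1.666667 to remove the quadratic term: y³ + p·y + q = 0 with p = s − (tr M)²/3 = -9.333333 and q = −2(tr M)³/27 + (tr M)·s/3 − det M = 6.925926.
Three real roots ⇒ use the trigonometric (Viète) form: r = 2√(−p/3) = 3.527668, φ = arccos(3q/(p·r)) = arccos(-0.631066) = 2.253723 rad.
y_k = r·cos(φ/3 − 2πk/3) for k = 0, 1, 2 gives y = 2.578170, 0.796128, -3.374298.
λ_k = y_k − 1.666667 gives λ = 0.9115, -0.8705, -5.0410 (check: the sum is -5.0000 = tr M).

Eigenvalues sorted in increasing order: [-5.0410, -0.8705, 0.9115].


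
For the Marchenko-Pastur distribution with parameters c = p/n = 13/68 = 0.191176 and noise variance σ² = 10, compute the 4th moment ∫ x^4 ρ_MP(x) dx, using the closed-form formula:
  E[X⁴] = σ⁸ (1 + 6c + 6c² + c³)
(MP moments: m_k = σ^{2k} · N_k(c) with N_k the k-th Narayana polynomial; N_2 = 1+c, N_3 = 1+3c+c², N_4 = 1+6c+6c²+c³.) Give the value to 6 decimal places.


E[X⁴] = σ⁸ (1 + 6c + 6c² + c³) (fourth MP moment). With σ² = 10 (so σ⁸ = 10000) and c = 13/68 = 0.191176: E[X⁴] = 10000 · (1 + 6·0.191176 + 6·(0.191176)² + (0.191176)³) = 10000 · 2.373337.

So E[X^4] = 23733.366833.
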